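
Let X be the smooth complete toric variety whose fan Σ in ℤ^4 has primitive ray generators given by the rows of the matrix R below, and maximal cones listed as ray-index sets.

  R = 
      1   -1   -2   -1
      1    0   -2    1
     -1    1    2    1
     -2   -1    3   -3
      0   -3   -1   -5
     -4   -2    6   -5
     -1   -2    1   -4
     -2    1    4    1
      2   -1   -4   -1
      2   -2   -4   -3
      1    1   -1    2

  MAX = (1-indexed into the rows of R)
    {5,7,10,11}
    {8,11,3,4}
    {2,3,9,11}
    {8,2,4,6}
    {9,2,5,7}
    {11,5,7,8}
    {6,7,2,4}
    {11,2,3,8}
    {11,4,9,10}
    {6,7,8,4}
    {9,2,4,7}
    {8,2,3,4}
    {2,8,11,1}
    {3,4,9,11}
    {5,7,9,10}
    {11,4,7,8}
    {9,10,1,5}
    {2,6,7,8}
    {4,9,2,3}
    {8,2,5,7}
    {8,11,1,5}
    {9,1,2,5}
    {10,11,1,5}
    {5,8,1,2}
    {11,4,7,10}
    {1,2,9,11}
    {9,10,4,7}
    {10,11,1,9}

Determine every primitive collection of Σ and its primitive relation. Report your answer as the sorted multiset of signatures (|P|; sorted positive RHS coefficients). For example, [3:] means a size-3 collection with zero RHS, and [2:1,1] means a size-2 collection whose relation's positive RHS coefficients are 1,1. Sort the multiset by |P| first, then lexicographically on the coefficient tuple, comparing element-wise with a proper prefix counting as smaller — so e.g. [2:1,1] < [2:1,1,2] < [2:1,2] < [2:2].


22 collections generate NE(X_Σ); each relation:

  {1,3}:  v_{1} + v_{3} = 0 ; sig = [2:]
  {8,9}:  v_{8} + v_{9} = 0 ; sig = [2:]
  {1,4}:  v_{1} + v_{4} = v_{7} ; sig = [2:1]
  {1,7}:  v_{1} + v_{7} = v_{5} ; sig = [2:1]
  {3,5}:  v_{3} + v_{5} = v_{7} ; sig = [2:1]
  {3,7}:  v_{3} + v_{7} = v_{4} ; sig = [2:1]
  {2,10}:  v_{2} + v_{10} = v_{1} + v_{9} ; sig = [2:1,1]
  {6,11}:  v_{6} + v_{11} = v_{7} + v_{8} ; sig = [2:1,1]
  {8,10}:  v_{8} + v_{10} = v_{7} + v_{11} ; sig = [2:1,1]
  {3,10}:  v_{3} + v_{10} = v_{4} + v_{9} + v_{11} ; sig = [2:1,1,1]
  {6,9}:  v_{6} + v_{9} = v_{2} + v_{4} + v_{7} ; sig = [2:1,1,1]
  {1,6}:  v_{1} + v_{6} = v_{2} + 2·v_{7} + v_{8} ; sig = [2:1,1,2]
  {3,6}:  v_{3} + v_{6} = v_{2} + 2·v_{4} + v_{8} ; sig = [2:1,1,2]
  {5,6}:  v_{5} + v_{6} = v_{2} + 3·v_{7} + v_{8} ; sig = [2:1,1,3]
  {4,5}:  v_{4} + v_{5} = 2·v_{7} ; sig = [2:2]
  {6,10}:  v_{6} + v_{10} = 2·v_{7} ; sig = [2:2]
  {2,4,11}:  v_{2} + v_{4} + v_{11} = 0 ; sig = [3:]
  {2,7,11}:  v_{2} + v_{7} + v_{11} = v_{1} ; sig = [3:1]
  {7,9,11}:  v_{7} + v_{9} + v_{11} = v_{10} ; sig = [3:1]
  {5,9,11}:  v_{5} + v_{9} + v_{11} = v_{1} + v_{10} ; sig = [3:1,1]
  {2,5,11}:  v_{2} + v_{5} + v_{11} = 2·v_{1} ; sig = [3:2]
  {2,4,7,8}:  v_{2} + v_{4} + v_{7} + v_{8} = v_{6} ; sig = [4:1]

Sorted signature multiset PRS(X):
[[2:], [2:], [2:1], [2:1], [2:1], [2:1], [2:1,1], [2:1,1], [2:1,1], [2:1,1,1], [2:1,1,1], [2:1,1,2], [2:1,1,2], [2:1,1,3], [2:2], [2:2], [3:], [3:1], [3:1], [3:1,1], [3:2], [4:1]]


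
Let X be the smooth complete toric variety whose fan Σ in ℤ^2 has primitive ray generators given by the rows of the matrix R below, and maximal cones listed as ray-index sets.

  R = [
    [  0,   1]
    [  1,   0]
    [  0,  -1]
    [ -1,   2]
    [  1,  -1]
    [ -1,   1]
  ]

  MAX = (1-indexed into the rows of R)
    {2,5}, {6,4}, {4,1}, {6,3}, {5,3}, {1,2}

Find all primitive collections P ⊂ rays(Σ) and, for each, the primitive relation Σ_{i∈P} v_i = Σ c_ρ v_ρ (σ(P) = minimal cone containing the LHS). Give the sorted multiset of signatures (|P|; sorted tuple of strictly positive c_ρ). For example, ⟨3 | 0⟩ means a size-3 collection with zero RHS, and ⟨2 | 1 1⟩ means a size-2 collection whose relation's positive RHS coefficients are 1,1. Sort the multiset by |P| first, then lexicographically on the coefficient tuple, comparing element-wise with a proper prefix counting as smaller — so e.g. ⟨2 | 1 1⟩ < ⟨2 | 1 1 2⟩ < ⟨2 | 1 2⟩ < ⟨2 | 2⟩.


Primitive collections (9):

  • {1,3}:  v_{1} + v_{3} = 0  ⇒ sig = ⟨2 | 0⟩
  • {5,6}:  v_{5} + v_{6} = 0  ⇒ sig = ⟨2 | 0⟩
  • {1,5}:  v_{1} + v_{5} = v_{2}  ⇒ sig = ⟨2 | 1⟩
  • {1,6}:  v_{1} + v_{6} = v_{4}  ⇒ sig = ⟨2 | 1⟩
  • {2,3}:  v_{2} + v_{3} = v_{5}  ⇒ sig = ⟨2 | 1⟩
  • {2,6}:  v_{2} + v_{6} = v_{1}  ⇒ sig = ⟨2 | 1⟩
  • {3,4}:  v_{3} + v_{4} = v_{6}  ⇒ sig = ⟨2 | 1⟩
  • {4,5}:  v_{4} + v_{5} = v_{1}  ⇒ sig = ⟨2 | 1⟩
  • {2,4}:  v_{2} + v_{4} = 2·v_{1}  ⇒ sig = ⟨2 | 2⟩

Signatures (|P|; sorted positive RHS coefficients), sorted:
    ⟨2 | 0⟩
    ⟨2 | 0⟩
    ⟨2 | 1⟩
    ⟨2 | 1⟩
    ⟨2 | 1⟩
    ⟨2 | 1⟩
    ⟨2 | 1⟩
    ⟨2 | 1⟩
    ⟨2 | 2⟩


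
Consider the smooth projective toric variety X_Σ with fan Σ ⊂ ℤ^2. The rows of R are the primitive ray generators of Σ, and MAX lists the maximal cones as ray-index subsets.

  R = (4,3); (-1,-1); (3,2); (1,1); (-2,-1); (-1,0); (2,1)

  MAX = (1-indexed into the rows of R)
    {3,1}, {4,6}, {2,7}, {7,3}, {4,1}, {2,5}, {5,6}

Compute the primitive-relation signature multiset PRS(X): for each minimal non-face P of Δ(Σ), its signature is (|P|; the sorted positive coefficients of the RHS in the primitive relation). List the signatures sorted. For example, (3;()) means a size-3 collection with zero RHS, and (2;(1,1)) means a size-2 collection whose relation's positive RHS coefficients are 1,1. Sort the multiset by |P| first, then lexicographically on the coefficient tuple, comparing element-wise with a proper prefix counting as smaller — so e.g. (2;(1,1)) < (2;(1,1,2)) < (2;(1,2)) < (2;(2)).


Δ(Σ) — 7 vertices, 14 min non-faces:

  P = {2,4}:  v_{2} + v_{4} = 0  so sig = (2;())
  P = {5,7}:  v_{5} + v_{7} = 0  so sig = (2;())
  P = {1,2}:  v_{1} + v_{2} = v_{3}  so sig = (2;(1))
  P = {2,3}:  v_{2} + v_{3} = v_{7}  so sig = (2;(1))
  P = {2,6}:  v_{2} + v_{6} = v_{5}  so sig = (2;(1))
  P = {3,4}:  v_{3} + v_{4} = v_{1}  so sig = (2;(1))
  P = {3,5}:  v_{3} + v_{5} = v_{4}  so sig = (2;(1))
  P = {4,5}:  v_{4} + v_{5} = v_{6}  so sig = (2;(1))
  P = {4,7}:  v_{4} + v_{7} = v_{3}  so sig = (2;(1))
  P = {6,7}:  v_{6} + v_{7} = v_{4}  so sig = (2;(1))
  P = {1,5}:  v_{1} + v_{5} = 2·v_{4}  so sig = (2;(2))
  P = {1,7}:  v_{1} + v_{7} = 2·v_{3}  so sig = (2;(2))
  P = {3,6}:  v_{3} + v_{6} = 2·v_{4}  so sig = (2;(2))
  P = {1,6}:  v_{1} + v_{6} = 3·v_{4}  so sig = (2;(3))

Sorted signature multiset PRS(X):
    |P|=2: 14 collections, coeffs (), (), (1), (1), (1), (1), (1), (1), (1), (1), (2), (2), (2), (3)


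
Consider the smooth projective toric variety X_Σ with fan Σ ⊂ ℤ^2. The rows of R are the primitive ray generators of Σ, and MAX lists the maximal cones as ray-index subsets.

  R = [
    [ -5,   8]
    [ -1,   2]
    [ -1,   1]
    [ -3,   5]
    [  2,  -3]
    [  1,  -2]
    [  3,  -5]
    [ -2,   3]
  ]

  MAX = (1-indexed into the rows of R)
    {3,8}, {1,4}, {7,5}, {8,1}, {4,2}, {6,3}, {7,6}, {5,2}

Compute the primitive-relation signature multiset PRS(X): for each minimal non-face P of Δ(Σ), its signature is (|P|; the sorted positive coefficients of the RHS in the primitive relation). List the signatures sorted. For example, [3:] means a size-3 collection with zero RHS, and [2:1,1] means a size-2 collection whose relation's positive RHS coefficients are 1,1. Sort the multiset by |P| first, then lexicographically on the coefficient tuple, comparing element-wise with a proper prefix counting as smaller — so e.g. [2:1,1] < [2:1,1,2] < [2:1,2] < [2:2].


Δ(Σ) — 8 vertices, 20 min non-faces:

  • {2,6}:  v_{2} + v_{6} = 0  so sig = [2:]
  • {4,7}:  v_{4} + v_{7} = 0  so sig = [2:]
  • {5,8}:  v_{5} + v_{8} = 0  so sig = [2:]
  • {1,5}:  v_{1} + v_{5} = v_{4}  so sig = [2:1]
  • {1,7}:  v_{1} + v_{7} = v_{8}  so sig = [2:1]
  • {2,3}:  v_{2} + v_{3} = v_{8}  so sig = [2:1]
  • {2,7}:  v_{2} + v_{7} = v_{5}  so sig = [2:1]
  • {2,8}:  v_{2} + v_{8} = v_{4}  so sig = [2:1]
  • {3,5}:  v_{3} + v_{5} = v_{6}  so sig = [2:1]
  • {4,5}:  v_{4} + v_{5} = v_{2}  so sig = [2:1]
  • {4,6}:  v_{4} + v_{6} = v_{8}  so sig = [2:1]
  • {4,8}:  v_{4} + v_{8} = v_{1}  so sig = [2:1]
  • {5,6}:  v_{5} + v_{6} = v_{7}  so sig = [2:1]
  • {6,8}:  v_{6} + v_{8} = v_{3}  so sig = [2:1]
  • {7,8}:  v_{7} + v_{8} = v_{6}  so sig = [2:1]
  • {1,2}:  v_{1} + v_{2} = 2·v_{4}  so sig = [2:2]
  • {1,6}:  v_{1} + v_{6} = 2·v_{8}  so sig = [2:2]
  • {3,4}:  v_{3} + v_{4} = 2·v_{8}  so sig = [2:2]
  • {3,7}:  v_{3} + v_{7} = 2·v_{6}  so sig = [2:2]
  • {1,3}:  v_{1} + v_{3} = 3·v_{8}  so sig = [2:3]

Signatures (|P|; sorted positive RHS coefficients), sorted:
[[2:], [2:], [2:], [2:1], [2:1], [2:1], [2:1], [2:1], [2:1], [2:1], [2:1], [2:1], [2:1], [2:1], [2:1], [2:2], [2:2], [2:2], [2:2], [2:3]]


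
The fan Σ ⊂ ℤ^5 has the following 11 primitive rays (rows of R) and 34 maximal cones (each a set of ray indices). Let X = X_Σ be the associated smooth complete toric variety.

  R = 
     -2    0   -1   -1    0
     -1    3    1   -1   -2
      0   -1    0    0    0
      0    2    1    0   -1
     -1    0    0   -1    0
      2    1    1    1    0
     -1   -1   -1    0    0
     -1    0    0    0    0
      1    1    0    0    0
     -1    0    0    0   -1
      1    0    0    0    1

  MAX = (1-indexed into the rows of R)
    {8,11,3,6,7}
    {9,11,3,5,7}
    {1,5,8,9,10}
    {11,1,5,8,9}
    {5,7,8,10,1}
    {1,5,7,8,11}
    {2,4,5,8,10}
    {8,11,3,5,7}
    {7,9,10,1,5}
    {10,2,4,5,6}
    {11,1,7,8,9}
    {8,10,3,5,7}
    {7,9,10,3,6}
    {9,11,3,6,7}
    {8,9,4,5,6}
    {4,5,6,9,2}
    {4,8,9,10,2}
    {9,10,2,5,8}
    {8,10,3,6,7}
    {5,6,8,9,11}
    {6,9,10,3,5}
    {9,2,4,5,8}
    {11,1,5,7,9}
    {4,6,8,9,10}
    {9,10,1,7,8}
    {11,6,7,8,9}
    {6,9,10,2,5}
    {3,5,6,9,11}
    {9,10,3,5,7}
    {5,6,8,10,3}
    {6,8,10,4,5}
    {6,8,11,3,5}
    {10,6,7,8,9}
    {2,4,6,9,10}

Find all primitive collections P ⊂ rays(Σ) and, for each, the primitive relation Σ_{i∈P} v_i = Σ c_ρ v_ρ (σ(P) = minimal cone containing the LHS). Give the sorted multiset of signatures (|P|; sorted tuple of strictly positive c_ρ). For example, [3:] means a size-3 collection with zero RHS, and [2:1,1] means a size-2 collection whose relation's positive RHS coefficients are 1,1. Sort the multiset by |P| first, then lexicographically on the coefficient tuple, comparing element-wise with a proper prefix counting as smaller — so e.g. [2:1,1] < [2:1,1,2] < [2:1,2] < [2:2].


|primitive collections| = 17. Relations:

  P = {10,11}:  v_{10} + v_{11} = 0  ⇒ sig = [2:]
  P = {1,3}:  v_{1} + v_{3} = v_{5} + v_{7}  ⇒ sig = [2:1,1]
  P = {1,6}:  v_{1} + v_{6} = v_{8} + v_{9}  ⇒ sig = [2:1,1]
  P = {2,11}:  v_{2} + v_{11} = v_{4} + v_{5} + v_{9}  ⇒ sig = [2:1,1,1]
  P = {3,4}:  v_{3} + v_{4} = v_{5} + v_{6} + v_{10}  ⇒ sig = [2:1,1,1]
  P = {4,7}:  v_{4} + v_{7} = v_{8} + v_{9} + v_{10}  ⇒ sig = [2:1,1,1]
  P = {4,11}:  v_{4} + v_{11} = v_{5} + v_{6} + v_{8} + v_{9}  ⇒ sig = [2:1,1,1,1]
  P = {1,4}:  v_{1} + v_{4} = v_{5} + 2·v_{8} + 2·v_{9} + v_{10}  ⇒ sig = [2:1,1,2,2]
  P = {2,3}:  v_{2} + v_{3} = 2·v_{5} + v_{6} + v_{9} + 2·v_{10}  ⇒ sig = [2:1,1,2,2]
  P = {2,7}:  v_{2} + v_{7} = v_{5} + v_{8} + 2·v_{9} + 2·v_{10}  ⇒ sig = [2:1,1,2,2]
  P = {1,2}:  v_{1} + v_{2} = 2·v_{5} + 2·v_{8} + 3·v_{9} + 2·v_{10}  ⇒ sig = [2:2,2,2,3]
  P = {3,8,9}:  v_{3} + v_{8} + v_{9} = 0  ⇒ sig = [3:]
  P = {5,6,7}:  v_{5} + v_{6} + v_{7} = 0  ⇒ sig = [3:]
  P = {2,6,8}:  v_{2} + v_{6} + v_{8} = 2·v_{4}  ⇒ sig = [3:2]
  P = {4,5,9,10}:  v_{4} + v_{5} + v_{9} + v_{10} = v_{2}  ⇒ sig = [4:1]
  P = {5,7,8,9}:  v_{5} + v_{7} + v_{8} + v_{9} = v_{1}  ⇒ sig = [4:1]
  P = {5,6,8,9,10}:  v_{5} + v_{6} + v_{8} + v_{9} + v_{10} = v_{4}  ⇒ sig = [5:1]

Hence PRS(X_Σ) =
{ [2:],  [2:1,1] ×2,  [2:1,1,1] ×3,  [2:1,1,1,1],  [2:1,1,2,2] ×3,  [2:2,2,2,3],  [3:] ×2,  [3:2],  [4:1] ×2,  [5:1] }


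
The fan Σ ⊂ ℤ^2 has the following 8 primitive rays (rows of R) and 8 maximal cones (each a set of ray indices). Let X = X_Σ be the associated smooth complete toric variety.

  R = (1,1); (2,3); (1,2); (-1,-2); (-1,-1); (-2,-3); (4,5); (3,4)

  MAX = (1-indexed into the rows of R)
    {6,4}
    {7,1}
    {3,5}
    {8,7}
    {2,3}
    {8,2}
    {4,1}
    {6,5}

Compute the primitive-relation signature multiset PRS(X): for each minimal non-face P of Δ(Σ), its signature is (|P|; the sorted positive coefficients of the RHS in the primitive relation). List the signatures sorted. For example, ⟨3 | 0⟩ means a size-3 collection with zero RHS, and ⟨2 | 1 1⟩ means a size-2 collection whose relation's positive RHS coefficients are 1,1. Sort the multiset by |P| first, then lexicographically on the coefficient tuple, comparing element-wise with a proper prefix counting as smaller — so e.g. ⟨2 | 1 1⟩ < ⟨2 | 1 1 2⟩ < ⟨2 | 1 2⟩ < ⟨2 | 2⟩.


20 collections generate NE(X_Σ); each relation:

  {1,5}:  v_{1} + v_{5} = 0  ⟹  sig = ⟨2 | 0⟩
  {2,6}:  v_{2} + v_{6} = 0  ⟹  sig = ⟨2 | 0⟩
  {3,4}:  v_{3} + v_{4} = 0  ⟹  sig = ⟨2 | 0⟩
  {1,2}:  v_{1} + v_{2} = v_{8}  ⟹  sig = ⟨2 | 1⟩
  {1,3}:  v_{1} + v_{3} = v_{2}  ⟹  sig = ⟨2 | 1⟩
  {1,6}:  v_{1} + v_{6} = v_{4}  ⟹  sig = ⟨2 | 1⟩
  {1,8}:  v_{1} + v_{8} = v_{7}  ⟹  sig = ⟨2 | 1⟩
  {2,4}:  v_{2} + v_{4} = v_{1}  ⟹  sig = ⟨2 | 1⟩
  {2,5}:  v_{2} + v_{5} = v_{3}  ⟹  sig = ⟨2 | 1⟩
  {3,6}:  v_{3} + v_{6} = v_{5}  ⟹  sig = ⟨2 | 1⟩
  {4,5}:  v_{4} + v_{5} = v_{6}  ⟹  sig = ⟨2 | 1⟩
  {5,7}:  v_{5} + v_{7} = v_{8}  ⟹  sig = ⟨2 | 1⟩
  {5,8}:  v_{5} + v_{8} = v_{2}  ⟹  sig = ⟨2 | 1⟩
  {6,8}:  v_{6} + v_{8} = v_{1}  ⟹  sig = ⟨2 | 1⟩
  {3,7}:  v_{3} + v_{7} = v_{2} + v_{8}  ⟹  sig = ⟨2 | 1 1⟩
  {2,7}:  v_{2} + v_{7} = 2·v_{8}  ⟹  sig = ⟨2 | 2⟩
  {3,8}:  v_{3} + v_{8} = 2·v_{2}  ⟹  sig = ⟨2 | 2⟩
  {4,8}:  v_{4} + v_{8} = 2·v_{1}  ⟹  sig = ⟨2 | 2⟩
  {6,7}:  v_{6} + v_{7} = 2·v_{1}  ⟹  sig = ⟨2 | 2⟩
  {4,7}:  v_{4} + v_{7} = 3·v_{1}  ⟹  sig = ⟨2 | 3⟩

so the primitive-relation signature multiset is
{ ⟨2 | 0⟩ ×3,  ⟨2 | 1⟩ ×11,  ⟨2 | 1 1⟩,  ⟨2 | 2⟩ ×4,  ⟨2 | 3⟩ }


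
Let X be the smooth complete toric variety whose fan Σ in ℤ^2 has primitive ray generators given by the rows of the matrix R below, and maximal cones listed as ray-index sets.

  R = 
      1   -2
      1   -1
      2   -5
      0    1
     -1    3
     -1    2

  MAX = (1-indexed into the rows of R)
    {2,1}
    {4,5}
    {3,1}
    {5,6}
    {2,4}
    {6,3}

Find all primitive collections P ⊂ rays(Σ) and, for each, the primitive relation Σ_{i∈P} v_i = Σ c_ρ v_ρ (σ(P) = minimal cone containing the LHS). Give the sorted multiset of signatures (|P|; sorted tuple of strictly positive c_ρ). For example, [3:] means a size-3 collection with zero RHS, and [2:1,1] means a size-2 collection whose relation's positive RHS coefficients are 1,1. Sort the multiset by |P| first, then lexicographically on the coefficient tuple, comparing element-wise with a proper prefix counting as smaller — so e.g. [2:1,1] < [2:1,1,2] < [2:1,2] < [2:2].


Σ has 9 primitive collections:

  P={1,6}:  v_{1} + v_{6} = 0  →  sig = [2:]
  P={1,4}:  v_{1} + v_{4} = v_{2}  →  sig = [2:1]
  P={1,5}:  v_{1} + v_{5} = v_{4}  →  sig = [2:1]
  P={2,6}:  v_{2} + v_{6} = v_{4}  →  sig = [2:1]
  P={3,5}:  v_{3} + v_{5} = v_{1}  →  sig = [2:1]
  P={4,6}:  v_{4} + v_{6} = v_{5}  →  sig = [2:1]
  P={2,5}:  v_{2} + v_{5} = 2·v_{4}  →  sig = [2:2]
  P={3,4}:  v_{3} + v_{4} = 2·v_{1}  →  sig = [2:2]
  P={2,3}:  v_{2} + v_{3} = 3·v_{1}  →  sig = [2:3]

Signatures (|P|; sorted positive RHS coefficients), sorted:
{ [2:],  [2:1] ×5,  [2:2] ×2,  [2:3] }


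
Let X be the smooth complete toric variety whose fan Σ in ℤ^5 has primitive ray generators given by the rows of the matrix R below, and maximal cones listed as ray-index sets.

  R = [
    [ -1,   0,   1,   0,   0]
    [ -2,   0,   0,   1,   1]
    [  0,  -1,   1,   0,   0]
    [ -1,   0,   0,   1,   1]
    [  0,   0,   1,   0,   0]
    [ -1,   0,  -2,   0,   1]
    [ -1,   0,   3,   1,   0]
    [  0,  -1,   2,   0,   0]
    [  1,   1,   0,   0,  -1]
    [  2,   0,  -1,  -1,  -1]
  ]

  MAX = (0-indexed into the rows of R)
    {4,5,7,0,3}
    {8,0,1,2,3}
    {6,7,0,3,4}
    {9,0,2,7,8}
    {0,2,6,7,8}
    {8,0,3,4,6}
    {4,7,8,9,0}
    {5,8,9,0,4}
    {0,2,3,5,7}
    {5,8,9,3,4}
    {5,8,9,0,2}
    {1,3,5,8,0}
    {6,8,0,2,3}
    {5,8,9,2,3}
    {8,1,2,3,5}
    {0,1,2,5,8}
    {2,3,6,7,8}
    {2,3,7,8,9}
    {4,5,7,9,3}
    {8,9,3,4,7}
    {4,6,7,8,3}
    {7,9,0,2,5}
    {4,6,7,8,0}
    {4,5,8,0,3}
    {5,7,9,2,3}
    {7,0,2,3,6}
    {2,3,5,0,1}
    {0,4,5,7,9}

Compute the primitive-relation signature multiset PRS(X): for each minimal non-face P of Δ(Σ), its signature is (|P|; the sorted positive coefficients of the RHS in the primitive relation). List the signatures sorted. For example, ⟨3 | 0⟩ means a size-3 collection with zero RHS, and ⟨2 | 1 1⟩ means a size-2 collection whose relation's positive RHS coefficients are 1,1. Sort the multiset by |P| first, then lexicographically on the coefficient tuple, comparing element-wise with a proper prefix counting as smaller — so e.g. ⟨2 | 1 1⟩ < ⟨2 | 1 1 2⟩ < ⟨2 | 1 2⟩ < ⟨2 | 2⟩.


Δ(Σ) — 10 vertices, 11 min non-faces:

  • {2,4}:  v_{2} + v_{4} = v_{7}  →  sig = ⟨2 | 1⟩
  • {1,4}:  v_{1} + v_{4} = v_{0} + v_{3}  →  sig = ⟨2 | 1 1⟩
  • {5,6}:  v_{5} + v_{6} = v_{0} + v_{3}  →  sig = ⟨2 | 1 1⟩
  • {6,9}:  v_{6} + v_{9} = v_{7} + v_{8}  →  sig = ⟨2 | 1 1⟩
  • {1,7}:  v_{1} + v_{7} = v_{0} + v_{2} + v_{3}  →  sig = ⟨2 | 1 1 1⟩
  • {1,9}:  v_{1} + v_{9} = v_{2} + v_{5} + v_{8}  →  sig = ⟨2 | 1 1 1⟩
  • {1,6}:  v_{1} + v_{6} = 2·v_{0} + v_{2} + 2·v_{3} + v_{8}  →  sig = ⟨2 | 1 1 2 2⟩
  • {0,3,9}:  v_{0} + v_{3} + v_{9} = 0  →  sig = ⟨3 | 0⟩
  • {5,7,8}:  v_{5} + v_{7} + v_{8} = 0  →  sig = ⟨3 | 0⟩
  • {0,3,7,8}:  v_{0} + v_{3} + v_{7} + v_{8} = v_{6}  →  sig = ⟨4 | 1⟩
  • {0,2,3,5,8}:  v_{0} + v_{2} + v_{3} + v_{5} + v_{8} = v_{1}  →  sig = ⟨5 | 1⟩

Sorted signature multiset PRS(X):
[⟨2 | 1⟩, ⟨2 | 1 1⟩, ⟨2 | 1 1⟩, ⟨2 | 1 1⟩, ⟨2 | 1 1 1⟩, ⟨2 | 1 1 1⟩, ⟨2 | 1 1 2 2⟩, ⟨3 | 0⟩, ⟨3 | 0⟩, ⟨4 | 1⟩, ⟨5 | 1⟩]


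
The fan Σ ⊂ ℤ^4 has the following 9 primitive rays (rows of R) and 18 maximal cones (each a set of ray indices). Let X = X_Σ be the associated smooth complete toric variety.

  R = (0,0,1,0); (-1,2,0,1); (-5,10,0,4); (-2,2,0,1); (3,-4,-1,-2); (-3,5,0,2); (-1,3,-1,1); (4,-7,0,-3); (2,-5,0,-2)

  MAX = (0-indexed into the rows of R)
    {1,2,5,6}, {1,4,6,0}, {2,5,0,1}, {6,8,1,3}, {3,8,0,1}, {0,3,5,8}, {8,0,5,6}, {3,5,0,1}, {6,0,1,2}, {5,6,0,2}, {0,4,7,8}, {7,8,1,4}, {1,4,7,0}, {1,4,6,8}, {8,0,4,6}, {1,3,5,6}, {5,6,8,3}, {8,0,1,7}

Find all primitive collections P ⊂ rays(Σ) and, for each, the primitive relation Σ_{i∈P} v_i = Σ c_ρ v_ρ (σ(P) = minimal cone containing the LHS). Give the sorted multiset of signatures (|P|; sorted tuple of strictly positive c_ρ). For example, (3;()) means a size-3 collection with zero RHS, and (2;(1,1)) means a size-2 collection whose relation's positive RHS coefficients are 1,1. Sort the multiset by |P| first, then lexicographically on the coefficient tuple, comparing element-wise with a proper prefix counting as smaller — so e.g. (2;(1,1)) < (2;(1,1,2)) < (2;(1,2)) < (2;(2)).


14 collections generate NE(X_Σ); each relation:

  • {2,8}:  v_{2} + v_{8} = v_{5}  so sig = (2;(1))
  • {3,7}:  v_{3} + v_{7} = v_{8}  so sig = (2;(1))
  • {6,7}:  v_{6} + v_{7} = v_{4}  so sig = (2;(1))
  • {2,7}:  v_{2} + v_{7} = v_{0} + v_{6}  so sig = (2;(1,1))
  • {3,4}:  v_{3} + v_{4} = v_{6} + v_{8}  so sig = (2;(1,1))
  • {5,7}:  v_{5} + v_{7} = v_{0} + v_{6} + v_{8}  so sig = (2;(1,1,1))
  • {4,5}:  v_{4} + v_{5} = v_{0} + 2·v_{6} + v_{8}  so sig = (2;(1,1,2))
  • {2,3}:  v_{2} + v_{3} = v_{1} + 2·v_{5}  so sig = (2;(1,2))
  • {2,4}:  v_{2} + v_{4} = v_{0} + 2·v_{6}  so sig = (2;(1,2))
  • {0,3,6}:  v_{0} + v_{3} + v_{6} = v_{5}  so sig = (3;(1))
  • {1,5,8}:  v_{1} + v_{5} + v_{8} = v_{3}  so sig = (3;(1))
  • {0,1,6,8}:  v_{0} + v_{1} + v_{6} + v_{8} = 0  so sig = (4;())
  • {0,1,4,8}:  v_{0} + v_{1} + v_{4} + v_{8} = v_{7}  so sig = (4;(1))
  • {0,1,5,6}:  v_{0} + v_{1} + v_{5} + v_{6} = v_{2}  so sig = (4;(1))

Sorted signature multiset PRS(X):
[(2;(1)), (2;(1)), (2;(1)), (2;(1,1)), (2;(1,1)), (2;(1,1,1)), (2;(1,1,2)), (2;(1,2)), (2;(1,2)), (3;(1)), (3;(1)), (4;()), (4;(1)), (4;(1))]


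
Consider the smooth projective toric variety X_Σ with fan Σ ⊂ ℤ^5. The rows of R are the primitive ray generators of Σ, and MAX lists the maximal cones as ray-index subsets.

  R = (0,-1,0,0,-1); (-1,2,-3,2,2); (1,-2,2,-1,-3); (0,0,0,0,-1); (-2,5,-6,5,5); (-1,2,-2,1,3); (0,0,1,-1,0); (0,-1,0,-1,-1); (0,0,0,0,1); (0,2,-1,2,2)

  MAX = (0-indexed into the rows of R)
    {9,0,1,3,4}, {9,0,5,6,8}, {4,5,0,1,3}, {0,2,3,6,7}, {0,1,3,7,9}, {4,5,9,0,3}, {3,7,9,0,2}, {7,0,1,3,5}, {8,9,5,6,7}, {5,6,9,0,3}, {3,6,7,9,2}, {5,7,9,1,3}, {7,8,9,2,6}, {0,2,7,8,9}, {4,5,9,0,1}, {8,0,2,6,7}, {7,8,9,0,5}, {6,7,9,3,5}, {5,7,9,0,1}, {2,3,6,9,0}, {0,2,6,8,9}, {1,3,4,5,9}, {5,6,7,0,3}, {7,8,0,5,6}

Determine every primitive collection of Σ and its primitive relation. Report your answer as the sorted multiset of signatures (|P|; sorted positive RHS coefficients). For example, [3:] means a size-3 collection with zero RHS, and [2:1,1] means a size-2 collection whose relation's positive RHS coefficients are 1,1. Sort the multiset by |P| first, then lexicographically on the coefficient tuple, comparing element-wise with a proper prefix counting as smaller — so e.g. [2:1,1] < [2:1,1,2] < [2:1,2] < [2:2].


Minimal non-faces — 12 found among 10 rays, 24 max cones:

  P={2,5}:  v_{2} + v_{5} = 0  →  sig = [2:]
  P={3,8}:  v_{3} + v_{8} = 0  →  sig = [2:]
  P={1,6}:  v_{1} + v_{6} = v_{3} + v_{5}  →  sig = [2:1,1]
  P={1,2}:  v_{1} + v_{2} = v_{0} + v_{3} + v_{7} + v_{9}  →  sig = [2:1,1,1,1]
  P={1,8}:  v_{1} + v_{8} = v_{0} + v_{5} + v_{7} + v_{9}  →  sig = [2:1,1,1,1]
  P={2,4}:  v_{2} + v_{4} = v_{0} + v_{1} + v_{3} + v_{9}  →  sig = [2:1,1,1,1]
  P={4,8}:  v_{4} + v_{8} = v_{0} + v_{1} + v_{5} + v_{9}  →  sig = [2:1,1,1,1]
  P={4,6}:  v_{4} + v_{6} = v_{0} + 2·v_{3} + 2·v_{5} + v_{9}  →  sig = [2:1,1,2,2]
  P={4,7}:  v_{4} + v_{7} = 2·v_{1}  →  sig = [2:2]
  P={0,6,7,9}:  v_{0} + v_{6} + v_{7} + v_{9} = 0  →  sig = [4:]
  P={0,1,3,5,9}:  v_{0} + v_{1} + v_{3} + v_{5} + v_{9} = v_{4}  →  sig = [5:1]
  P={0,3,5,7,9}:  v_{0} + v_{3} + v_{5} + v_{7} + v_{9} = v_{1}  →  sig = [5:1]

Sorted signature multiset PRS(X):
    |P|=2: 9 collections, coeffs (), (), (1,1), (1,1,1,1), (1,1,1,1), (1,1,1,1), (1,1,1,1), (1,1,2,2), (2)
    |P|=4: 1 collection, coeffs ()
    |P|=5: 2 collections, coeffs (1), (1)


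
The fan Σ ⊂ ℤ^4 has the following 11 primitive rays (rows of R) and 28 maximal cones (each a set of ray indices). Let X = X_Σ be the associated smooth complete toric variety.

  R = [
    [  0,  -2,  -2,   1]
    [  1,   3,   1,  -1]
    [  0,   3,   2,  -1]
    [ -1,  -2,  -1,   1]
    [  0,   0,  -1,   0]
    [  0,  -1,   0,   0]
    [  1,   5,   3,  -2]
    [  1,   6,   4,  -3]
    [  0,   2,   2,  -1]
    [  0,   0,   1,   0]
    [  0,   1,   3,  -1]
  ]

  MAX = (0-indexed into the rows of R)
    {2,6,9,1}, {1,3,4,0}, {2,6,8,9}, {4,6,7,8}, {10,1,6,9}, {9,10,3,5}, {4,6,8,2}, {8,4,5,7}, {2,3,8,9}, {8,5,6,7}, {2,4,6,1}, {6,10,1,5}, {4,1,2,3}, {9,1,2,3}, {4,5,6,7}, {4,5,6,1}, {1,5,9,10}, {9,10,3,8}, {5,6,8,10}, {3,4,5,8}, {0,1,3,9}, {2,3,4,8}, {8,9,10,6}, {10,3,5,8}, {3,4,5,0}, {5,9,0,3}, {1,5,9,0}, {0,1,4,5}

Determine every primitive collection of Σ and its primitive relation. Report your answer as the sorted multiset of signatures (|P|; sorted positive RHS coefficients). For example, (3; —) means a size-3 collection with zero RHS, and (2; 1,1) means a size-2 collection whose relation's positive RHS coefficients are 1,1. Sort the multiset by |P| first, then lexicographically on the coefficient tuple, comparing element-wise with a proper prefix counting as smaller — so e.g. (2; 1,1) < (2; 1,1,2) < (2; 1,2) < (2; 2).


Δ(Σ) — 11 vertices, 21 min non-faces:

  P={0,8}:  v_{0} + v_{8} = 0  ⟹  sig = (2; —)
  P={4,9}:  v_{4} + v_{9} = 0  ⟹  sig = (2; —)
  P={0,6}:  v_{0} + v_{6} = v_{1}  ⟹  sig = (2; 1)
  P={1,8}:  v_{1} + v_{8} = v_{6}  ⟹  sig = (2; 1)
  P={2,5}:  v_{2} + v_{5} = v_{8}  ⟹  sig = (2; 1)
  P={3,6}:  v_{3} + v_{6} = v_{2}  ⟹  sig = (2; 1)
  P={0,2}:  v_{0} + v_{2} = v_{1} + v_{3}  ⟹  sig = (2; 1,1)
  P={0,10}:  v_{0} + v_{10} = v_{5} + v_{9}  ⟹  sig = (2; 1,1)
  P={4,10}:  v_{4} + v_{10} = v_{5} + v_{8}  ⟹  sig = (2; 1,1)
  P={0,7}:  v_{0} + v_{7} = v_{4} + v_{5} + v_{6}  ⟹  sig = (2; 1,1,1)
  P={7,9}:  v_{7} + v_{9} = v_{5} + v_{6} + v_{8}  ⟹  sig = (2; 1,1,1)
  P={1,7}:  v_{1} + v_{7} = v_{4} + v_{5} + 2·v_{6}  ⟹  sig = (2; 1,1,2)
  P={2,7}:  v_{2} + v_{7} = v_{4} + v_{6} + 2·v_{8}  ⟹  sig = (2; 1,1,2)
  P={2,10}:  v_{2} + v_{10} = 2·v_{8} + v_{9}  ⟹  sig = (2; 1,2)
  P={3,7}:  v_{3} + v_{7} = v_{4} + 2·v_{8}  ⟹  sig = (2; 1,2)
  P={7,10}:  v_{7} + v_{10} = 2·v_{5} + v_{6} + 2·v_{8}  ⟹  sig = (2; 1,2,2)
  P={1,3,5}:  v_{1} + v_{3} + v_{5} = 0  ⟹  sig = (3; —)
  P={5,8,9}:  v_{5} + v_{8} + v_{9} = v_{10}  ⟹  sig = (3; 1)
  P={1,3,10}:  v_{1} + v_{3} + v_{10} = v_{8} + v_{9}  ⟹  sig = (3; 1,1)
  P={5,6,9}:  v_{5} + v_{6} + v_{9} = v_{1} + v_{10}  ⟹  sig = (3; 1,1)
  P={4,5,6,8}:  v_{4} + v_{5} + v_{6} + v_{8} = v_{7}  ⟹  sig = (4; 1)

so the primitive-relation signature multiset is
    |P|=2: 16 collections, coeffs (), (), (1), (1), (1), (1), (1,1), (1,1), (1,1), (1,1,1), (1,1,1), (1,1,2), (1,1,2), (1,2), (1,2), (1,2,2)
    |P|=3: 4 collections, coeffs (), (1), (1,1), (1,1)
    |P|=4: 1 collection, coeffs (1)


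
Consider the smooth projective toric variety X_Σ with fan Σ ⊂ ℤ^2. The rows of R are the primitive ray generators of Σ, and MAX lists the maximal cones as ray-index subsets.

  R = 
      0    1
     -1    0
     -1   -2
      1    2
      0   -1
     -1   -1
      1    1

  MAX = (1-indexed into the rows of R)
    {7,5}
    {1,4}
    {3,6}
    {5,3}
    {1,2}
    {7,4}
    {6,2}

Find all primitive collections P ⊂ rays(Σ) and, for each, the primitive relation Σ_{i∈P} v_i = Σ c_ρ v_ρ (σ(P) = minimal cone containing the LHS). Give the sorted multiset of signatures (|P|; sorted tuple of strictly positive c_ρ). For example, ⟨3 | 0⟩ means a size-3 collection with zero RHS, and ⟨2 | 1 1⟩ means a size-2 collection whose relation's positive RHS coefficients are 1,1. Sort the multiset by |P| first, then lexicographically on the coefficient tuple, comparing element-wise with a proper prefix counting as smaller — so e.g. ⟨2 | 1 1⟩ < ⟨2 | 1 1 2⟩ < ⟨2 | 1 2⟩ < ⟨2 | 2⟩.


14 collections generate NE(X_Σ); each relation:

  {1,5}:  v_{1} + v_{5} = 0 ; sig = ⟨2 | 0⟩
  {3,4}:  v_{3} + v_{4} = 0 ; sig = ⟨2 | 0⟩
  {6,7}:  v_{6} + v_{7} = 0 ; sig = ⟨2 | 0⟩
  {1,3}:  v_{1} + v_{3} = v_{6} ; sig = ⟨2 | 1⟩
  {1,6}:  v_{1} + v_{6} = v_{2} ; sig = ⟨2 | 1⟩
  {1,7}:  v_{1} + v_{7} = v_{4} ; sig = ⟨2 | 1⟩
  {2,5}:  v_{2} + v_{5} = v_{6} ; sig = ⟨2 | 1⟩
  {2,7}:  v_{2} + v_{7} = v_{1} ; sig = ⟨2 | 1⟩
  {3,7}:  v_{3} + v_{7} = v_{5} ; sig = ⟨2 | 1⟩
  {4,5}:  v_{4} + v_{5} = v_{7} ; sig = ⟨2 | 1⟩
  {4,6}:  v_{4} + v_{6} = v_{1} ; sig = ⟨2 | 1⟩
  {5,6}:  v_{5} + v_{6} = v_{3} ; sig = ⟨2 | 1⟩
  {2,3}:  v_{2} + v_{3} = 2·v_{6} ; sig = ⟨2 | 2⟩
  {2,4}:  v_{2} + v_{4} = 2·v_{1} ; sig = ⟨2 | 2⟩

Sorted signature multiset PRS(X):
    ⟨2 | 0⟩
    ⟨2 | 0⟩
    ⟨2 | 0⟩
    ⟨2 | 1⟩
    ⟨2 | 1⟩
    ⟨2 | 1⟩
    ⟨2 | 1⟩
    ⟨2 | 1⟩
    ⟨2 | 1⟩
    ⟨2 | 1⟩
    ⟨2 | 1⟩
    ⟨2 | 1⟩
    ⟨2 | 2⟩
    ⟨2 | 2⟩


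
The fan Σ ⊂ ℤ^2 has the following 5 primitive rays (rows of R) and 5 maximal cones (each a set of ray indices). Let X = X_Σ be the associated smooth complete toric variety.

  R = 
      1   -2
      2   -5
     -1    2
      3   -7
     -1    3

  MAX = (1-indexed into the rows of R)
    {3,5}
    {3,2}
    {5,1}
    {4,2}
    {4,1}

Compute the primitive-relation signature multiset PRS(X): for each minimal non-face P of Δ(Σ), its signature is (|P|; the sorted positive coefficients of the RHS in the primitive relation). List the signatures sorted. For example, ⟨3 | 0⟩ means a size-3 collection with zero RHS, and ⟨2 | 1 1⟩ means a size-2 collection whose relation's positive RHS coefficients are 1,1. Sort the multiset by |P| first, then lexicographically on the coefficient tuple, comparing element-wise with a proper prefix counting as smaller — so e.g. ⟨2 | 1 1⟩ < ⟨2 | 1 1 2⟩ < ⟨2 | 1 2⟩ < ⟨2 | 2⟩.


Primitive collections (5):

  P = {1,3}:  v_{1} + v_{3} = 0  ⟹  sig = ⟨2 | 0⟩
  P = {1,2}:  v_{1} + v_{2} = v_{4}  ⟹  sig = ⟨2 | 1⟩
  P = {2,5}:  v_{2} + v_{5} = v_{1}  ⟹  sig = ⟨2 | 1⟩
  P = {3,4}:  v_{3} + v_{4} = v_{2}  ⟹  sig = ⟨2 | 1⟩
  P = {4,5}:  v_{4} + v_{5} = 2·v_{1}  ⟹  sig = ⟨2 | 2⟩

Hence PRS(X_Σ) =
{ ⟨2 | 0⟩,  ⟨2 | 1⟩ ×3,  ⟨2 | 2⟩ }


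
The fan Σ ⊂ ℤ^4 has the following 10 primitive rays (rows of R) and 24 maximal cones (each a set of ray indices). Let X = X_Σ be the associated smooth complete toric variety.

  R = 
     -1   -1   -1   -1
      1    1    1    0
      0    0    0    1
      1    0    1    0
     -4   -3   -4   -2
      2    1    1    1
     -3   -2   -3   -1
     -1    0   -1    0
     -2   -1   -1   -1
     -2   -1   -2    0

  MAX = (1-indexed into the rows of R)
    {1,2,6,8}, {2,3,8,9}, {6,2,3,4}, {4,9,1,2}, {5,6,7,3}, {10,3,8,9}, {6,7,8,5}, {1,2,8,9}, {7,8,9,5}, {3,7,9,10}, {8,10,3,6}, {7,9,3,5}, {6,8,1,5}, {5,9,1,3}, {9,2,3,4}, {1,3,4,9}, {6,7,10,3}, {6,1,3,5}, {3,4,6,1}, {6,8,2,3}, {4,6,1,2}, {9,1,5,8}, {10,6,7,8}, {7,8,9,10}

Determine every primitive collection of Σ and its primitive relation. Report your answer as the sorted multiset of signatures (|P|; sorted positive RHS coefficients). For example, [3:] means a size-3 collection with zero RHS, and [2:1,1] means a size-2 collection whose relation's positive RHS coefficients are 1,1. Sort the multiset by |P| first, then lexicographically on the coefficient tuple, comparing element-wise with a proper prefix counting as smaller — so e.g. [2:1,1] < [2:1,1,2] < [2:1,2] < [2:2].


|primitive collections| = 15. Relations:

  {4,8}:  v_{4} + v_{8} = 0  ⟹  sig = [2:]
  {6,9}:  v_{6} + v_{9} = 0  ⟹  sig = [2:]
  {1,7}:  v_{1} + v_{7} = v_{5}  ⟹  sig = [2:1]
  {1,10}:  v_{1} + v_{10} = v_{7}  ⟹  sig = [2:1]
  {2,10}:  v_{2} + v_{10} = v_{8}  ⟹  sig = [2:1]
  {2,7}:  v_{2} + v_{7} = v_{1} + v_{8}  ⟹  sig = [2:1,1]
  {4,10}:  v_{4} + v_{10} = v_{1} + v_{3}  ⟹  sig = [2:1,1]
  {2,5}:  v_{2} + v_{5} = 2·v_{1} + v_{8}  ⟹  sig = [2:1,2]
  {4,7}:  v_{4} + v_{7} = 2·v_{1} + v_{3}  ⟹  sig = [2:1,2]
  {4,5}:  v_{4} + v_{5} = 3·v_{1} + v_{3}  ⟹  sig = [2:1,3]
  {5,10}:  v_{5} + v_{10} = 2·v_{7}  ⟹  sig = [2:2]
  {1,2,3}:  v_{1} + v_{2} + v_{3} = 0  ⟹  sig = [3:]
  {1,3,8}:  v_{1} + v_{3} + v_{8} = v_{10}  ⟹  sig = [3:1]
  {3,5,8}:  v_{3} + v_{5} + v_{8} = v_{7} + v_{10}  ⟹  sig = [3:1,1]
  {3,7,8}:  v_{3} + v_{7} + v_{8} = 2·v_{10}  ⟹  sig = [3:2]

so the primitive-relation signature multiset is
[[2:], [2:], [2:1], [2:1], [2:1], [2:1,1], [2:1,1], [2:1,2], [2:1,2], [2:1,3], [2:2], [3:], [3:1], [3:1,1], [3:2]]


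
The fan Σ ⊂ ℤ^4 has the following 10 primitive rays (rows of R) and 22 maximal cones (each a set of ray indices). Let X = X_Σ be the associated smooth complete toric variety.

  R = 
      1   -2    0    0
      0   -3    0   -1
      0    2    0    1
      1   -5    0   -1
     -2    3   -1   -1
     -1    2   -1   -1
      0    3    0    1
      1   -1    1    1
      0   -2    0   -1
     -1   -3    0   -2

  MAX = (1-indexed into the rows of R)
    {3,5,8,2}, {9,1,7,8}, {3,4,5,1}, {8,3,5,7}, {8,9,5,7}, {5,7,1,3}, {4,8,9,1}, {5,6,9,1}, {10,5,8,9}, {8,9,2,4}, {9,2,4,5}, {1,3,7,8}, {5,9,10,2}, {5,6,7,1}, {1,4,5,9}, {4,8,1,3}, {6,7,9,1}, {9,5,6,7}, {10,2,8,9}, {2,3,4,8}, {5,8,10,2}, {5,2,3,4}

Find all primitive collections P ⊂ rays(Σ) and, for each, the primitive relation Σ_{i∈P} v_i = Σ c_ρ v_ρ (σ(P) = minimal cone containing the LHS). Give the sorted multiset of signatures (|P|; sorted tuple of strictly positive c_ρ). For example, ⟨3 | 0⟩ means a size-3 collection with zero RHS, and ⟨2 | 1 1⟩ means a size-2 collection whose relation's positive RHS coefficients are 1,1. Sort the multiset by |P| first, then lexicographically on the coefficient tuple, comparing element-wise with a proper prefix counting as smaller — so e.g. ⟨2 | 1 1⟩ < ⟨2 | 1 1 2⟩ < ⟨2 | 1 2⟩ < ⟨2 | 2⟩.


Σ has 17 primitive collections:

  • {2,7}:  v_{2} + v_{7} = 0 ; sig = ⟨2 | 0⟩
  • {3,9}:  v_{3} + v_{9} = 0 ; sig = ⟨2 | 0⟩
  • {1,2}:  v_{1} + v_{2} = v_{4} ; sig = ⟨2 | 1⟩
  • {4,7}:  v_{4} + v_{7} = v_{1} ; sig = ⟨2 | 1⟩
  • {1,10}:  v_{1} + v_{10} = v_{2} + v_{9} ; sig = ⟨2 | 1 1⟩
  • {6,8}:  v_{6} + v_{8} = v_{7} + v_{9} ; sig = ⟨2 | 1 1⟩
  • {2,6}:  v_{2} + v_{6} = v_{1} + v_{5} + v_{9} ; sig = ⟨2 | 1 1 1⟩
  • {3,6}:  v_{3} + v_{6} = v_{1} + v_{5} + v_{7} ; sig = ⟨2 | 1 1 1⟩
  • {3,10}:  v_{3} + v_{10} = v_{2} + v_{5} + v_{8} ; sig = ⟨2 | 1 1 1⟩
  • {7,10}:  v_{7} + v_{10} = v_{5} + v_{8} + v_{9} ; sig = ⟨2 | 1 1 1⟩
  • {4,6}:  v_{4} + v_{6} = 2·v_{1} + v_{5} + v_{9} ; sig = ⟨2 | 1 1 2⟩
  • {4,10}:  v_{4} + v_{10} = 2·v_{2} + v_{9} ; sig = ⟨2 | 1 2⟩
  • {6,10}:  v_{6} + v_{10} = v_{5} + 2·v_{9} ; sig = ⟨2 | 1 2⟩
  • {1,5,8}:  v_{1} + v_{5} + v_{8} = 0 ; sig = ⟨3 | 0⟩
  • {4,5,8}:  v_{4} + v_{5} + v_{8} = v_{2} ; sig = ⟨3 | 1⟩
  • {1,5,7,9}:  v_{1} + v_{5} + v_{7} + v_{9} = v_{6} ; sig = ⟨4 | 1⟩
  • {2,5,8,9}:  v_{2} + v_{5} + v_{8} + v_{9} = v_{10} ; sig = ⟨4 | 1⟩

Signatures (|P|; sorted positive RHS coefficients), sorted:
    ⟨2 | 0⟩
    ⟨2 | 0⟩
    ⟨2 | 1⟩
    ⟨2 | 1⟩
    ⟨2 | 1 1⟩
    ⟨2 | 1 1⟩
    ⟨2 | 1 1 1⟩
    ⟨2 | 1 1 1⟩
    ⟨2 | 1 1 1⟩
    ⟨2 | 1 1 1⟩
    ⟨2 | 1 1 2⟩
    ⟨2 | 1 2⟩
    ⟨2 | 1 2⟩
    ⟨3 | 0⟩
    ⟨3 | 1⟩
    ⟨4 | 1⟩
    ⟨4 | 1⟩


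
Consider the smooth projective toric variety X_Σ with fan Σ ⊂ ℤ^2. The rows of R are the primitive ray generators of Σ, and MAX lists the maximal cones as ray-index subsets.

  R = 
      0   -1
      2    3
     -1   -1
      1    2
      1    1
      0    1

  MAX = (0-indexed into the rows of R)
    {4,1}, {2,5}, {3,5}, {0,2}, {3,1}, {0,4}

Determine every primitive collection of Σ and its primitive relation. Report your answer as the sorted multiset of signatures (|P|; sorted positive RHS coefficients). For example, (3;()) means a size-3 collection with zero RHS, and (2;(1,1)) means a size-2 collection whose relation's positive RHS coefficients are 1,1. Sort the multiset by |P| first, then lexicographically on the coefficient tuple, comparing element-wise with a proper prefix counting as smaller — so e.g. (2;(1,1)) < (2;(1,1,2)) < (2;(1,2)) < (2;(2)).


Minimal non-faces — 9 found among 6 rays, 6 max cones:

  • {0,5}:  v_{0} + v_{5} = 0  ⇒ sig = (2;())
  • {2,4}:  v_{2} + v_{4} = 0  ⇒ sig = (2;())
  • {0,3}:  v_{0} + v_{3} = v_{4}  ⇒ sig = (2;(1))
  • {1,2}:  v_{1} + v_{2} = v_{3}  ⇒ sig = (2;(1))
  • {2,3}:  v_{2} + v_{3} = v_{5}  ⇒ sig = (2;(1))
  • {3,4}:  v_{3} + v_{4} = v_{1}  ⇒ sig = (2;(1))
  • {4,5}:  v_{4} + v_{5} = v_{3}  ⇒ sig = (2;(1))
  • {0,1}:  v_{0} + v_{1} = 2·v_{4}  ⇒ sig = (2;(2))
  • {1,5}:  v_{1} + v_{5} = 2·v_{3}  ⇒ sig = (2;(2))

Signatures (|P|; sorted positive RHS coefficients), sorted:
    (2;())
    (2;())
    (2;(1))
    (2;(1))
    (2;(1))
    (2;(1))
    (2;(1))
    (2;(2))
    (2;(2))


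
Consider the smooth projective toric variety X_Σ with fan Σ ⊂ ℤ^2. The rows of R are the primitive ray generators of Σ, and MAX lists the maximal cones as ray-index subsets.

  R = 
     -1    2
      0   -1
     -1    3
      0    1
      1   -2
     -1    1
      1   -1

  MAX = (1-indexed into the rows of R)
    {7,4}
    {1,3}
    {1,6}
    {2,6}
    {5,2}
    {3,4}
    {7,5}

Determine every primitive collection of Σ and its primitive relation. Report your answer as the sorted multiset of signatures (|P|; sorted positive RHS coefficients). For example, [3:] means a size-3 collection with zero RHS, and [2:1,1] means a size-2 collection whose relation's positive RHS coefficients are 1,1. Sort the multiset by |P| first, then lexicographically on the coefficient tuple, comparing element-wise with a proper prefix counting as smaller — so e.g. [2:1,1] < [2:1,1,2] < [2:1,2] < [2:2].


Minimal non-faces — 14 found among 7 rays, 7 max cones:

  P = {1,5}:  v_{1} + v_{5} = 0  so sig = [2:]
  P = {2,4}:  v_{2} + v_{4} = 0  so sig = [2:]
  P = {6,7}:  v_{6} + v_{7} = 0  so sig = [2:]
  P = {1,2}:  v_{1} + v_{2} = v_{6}  so sig = [2:1]
  P = {1,4}:  v_{1} + v_{4} = v_{3}  so sig = [2:1]
  P = {1,7}:  v_{1} + v_{7} = v_{4}  so sig = [2:1]
  P = {2,3}:  v_{2} + v_{3} = v_{1}  so sig = [2:1]
  P = {2,7}:  v_{2} + v_{7} = v_{5}  so sig = [2:1]
  P = {3,5}:  v_{3} + v_{5} = v_{4}  so sig = [2:1]
  P = {4,5}:  v_{4} + v_{5} = v_{7}  so sig = [2:1]
  P = {4,6}:  v_{4} + v_{6} = v_{1}  so sig = [2:1]
  P = {5,6}:  v_{5} + v_{6} = v_{2}  so sig = [2:1]
  P = {3,6}:  v_{3} + v_{6} = 2·v_{1}  so sig = [2:2]
  P = {3,7}:  v_{3} + v_{7} = 2·v_{4}  so sig = [2:2]

so the primitive-relation signature multiset is
    |P|=2: 14 collections, coeffs (), (), (), (1), (1), (1), (1), (1), (1), (1), (1), (1), (2), (2)


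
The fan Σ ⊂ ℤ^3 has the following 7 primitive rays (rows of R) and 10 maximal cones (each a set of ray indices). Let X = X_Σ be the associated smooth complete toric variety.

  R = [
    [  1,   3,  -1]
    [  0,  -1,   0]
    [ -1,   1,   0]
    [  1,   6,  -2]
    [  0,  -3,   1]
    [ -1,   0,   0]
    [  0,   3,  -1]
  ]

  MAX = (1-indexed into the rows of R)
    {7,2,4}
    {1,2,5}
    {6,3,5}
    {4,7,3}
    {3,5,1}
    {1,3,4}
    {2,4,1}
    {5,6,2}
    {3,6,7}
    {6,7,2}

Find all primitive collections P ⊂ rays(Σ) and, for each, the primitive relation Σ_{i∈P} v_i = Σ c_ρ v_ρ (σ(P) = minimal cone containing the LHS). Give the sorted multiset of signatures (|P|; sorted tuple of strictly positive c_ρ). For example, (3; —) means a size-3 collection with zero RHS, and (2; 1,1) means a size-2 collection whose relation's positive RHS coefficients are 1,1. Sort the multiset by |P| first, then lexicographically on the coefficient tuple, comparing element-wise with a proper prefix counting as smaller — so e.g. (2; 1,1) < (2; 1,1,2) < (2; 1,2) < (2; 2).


Primitive collections (6):

  {5,7}:  v_{5} + v_{7} = 0  ⟹  sig = (2; —)
  {1,6}:  v_{1} + v_{6} = v_{7}  ⟹  sig = (2; 1)
  {1,7}:  v_{1} + v_{7} = v_{4}  ⟹  sig = (2; 1)
  {2,3}:  v_{2} + v_{3} = v_{6}  ⟹  sig = (2; 1)
  {4,5}:  v_{4} + v_{5} = v_{1}  ⟹  sig = (2; 1)
  {4,6}:  v_{4} + v_{6} = 2·v_{7}  ⟹  sig = (2; 2)

so the primitive-relation signature multiset is
{ (2; —),  (2; 1) ×4,  (2; 2) }


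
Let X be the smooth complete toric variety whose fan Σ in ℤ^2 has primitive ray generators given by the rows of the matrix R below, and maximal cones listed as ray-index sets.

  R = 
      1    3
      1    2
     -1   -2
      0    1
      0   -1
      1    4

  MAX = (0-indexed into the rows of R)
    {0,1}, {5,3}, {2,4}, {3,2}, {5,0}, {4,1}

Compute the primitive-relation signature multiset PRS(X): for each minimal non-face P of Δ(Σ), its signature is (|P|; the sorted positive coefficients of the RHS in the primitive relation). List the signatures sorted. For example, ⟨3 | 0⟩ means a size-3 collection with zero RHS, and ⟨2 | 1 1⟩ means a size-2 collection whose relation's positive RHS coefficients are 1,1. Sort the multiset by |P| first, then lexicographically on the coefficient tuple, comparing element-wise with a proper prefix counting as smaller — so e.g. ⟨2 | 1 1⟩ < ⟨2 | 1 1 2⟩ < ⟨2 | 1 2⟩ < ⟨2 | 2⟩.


The 9 primitive collections of Σ (r=6, n=2):

  P={1,2}:  v_{1} + v_{2} = 0 ; sig = ⟨2 | 0⟩
  P={3,4}:  v_{3} + v_{4} = 0 ; sig = ⟨2 | 0⟩
  P={0,2}:  v_{0} + v_{2} = v_{3} ; sig = ⟨2 | 1⟩
  P={0,3}:  v_{0} + v_{3} = v_{5} ; sig = ⟨2 | 1⟩
  P={0,4}:  v_{0} + v_{4} = v_{1} ; sig = ⟨2 | 1⟩
  P={1,3}:  v_{1} + v_{3} = v_{0} ; sig = ⟨2 | 1⟩
  P={4,5}:  v_{4} + v_{5} = v_{0} ; sig = ⟨2 | 1⟩
  P={1,5}:  v_{1} + v_{5} = 2·v_{0} ; sig = ⟨2 | 2⟩
  P={2,5}:  v_{2} + v_{5} = 2·v_{3} ; sig = ⟨2 | 2⟩

Sorted signature multiset PRS(X):
{ ⟨2 | 0⟩ ×2,  ⟨2 | 1⟩ ×5,  ⟨2 | 2⟩ ×2 }
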